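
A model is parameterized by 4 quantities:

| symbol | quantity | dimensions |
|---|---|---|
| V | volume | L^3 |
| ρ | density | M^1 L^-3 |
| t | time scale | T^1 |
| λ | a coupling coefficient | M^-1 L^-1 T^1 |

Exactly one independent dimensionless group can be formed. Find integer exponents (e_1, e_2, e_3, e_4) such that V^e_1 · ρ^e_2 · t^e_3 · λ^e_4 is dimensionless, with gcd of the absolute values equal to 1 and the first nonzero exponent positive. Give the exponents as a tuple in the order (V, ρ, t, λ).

M: e_1·(0) + e_2·(1) + e_3·(0) + e_4·(-1) = 0
L: e_1·(3) + e_2·(-3) + e_3·(0) + e_4·(-1) = 0
T: e_1·(0) + e_2·(0) + e_3·(1) + e_4·(1) = 0
Solving this homogeneous linear system for the smallest-integer solution (first nonzero entry positive) gives (4, 3, -3, 3).

(4, 3, -3, 3)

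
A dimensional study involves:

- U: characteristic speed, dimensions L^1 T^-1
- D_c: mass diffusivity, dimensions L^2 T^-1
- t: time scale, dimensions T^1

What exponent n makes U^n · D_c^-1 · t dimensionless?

2

Balance the L exponent: (1)·n from U, plus −(2) + (0) = -2 from the rest, must sum to zero.
n − 2 = 0, so n = 2.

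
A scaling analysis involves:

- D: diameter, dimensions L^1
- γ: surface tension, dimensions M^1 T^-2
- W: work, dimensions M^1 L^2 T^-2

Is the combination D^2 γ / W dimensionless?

Sum the exponent of each base dimension across the product:
  M: 2·[D]_M + [γ]_M − [W]_M = 2·(0) + (1) − (1) = 0
  L: 2·[D]_L + [γ]_L − [W]_L = 2·(1) + (0) − (2) = 0
  T: 2·[D]_T + [γ]_T − [W]_T = 2·(0) + (-2) − (-2) = 0
All base exponents vanish — dimensionless.

yes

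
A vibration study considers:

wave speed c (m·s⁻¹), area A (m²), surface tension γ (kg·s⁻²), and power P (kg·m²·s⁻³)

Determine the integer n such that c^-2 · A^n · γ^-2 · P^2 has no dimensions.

-1

Balance the L exponent: (2)·n from A, plus −2·(1) − 2·(0) + 2·(2) = 2 from the rest, must sum to zero.
2n + 2 = 0, so n = -1.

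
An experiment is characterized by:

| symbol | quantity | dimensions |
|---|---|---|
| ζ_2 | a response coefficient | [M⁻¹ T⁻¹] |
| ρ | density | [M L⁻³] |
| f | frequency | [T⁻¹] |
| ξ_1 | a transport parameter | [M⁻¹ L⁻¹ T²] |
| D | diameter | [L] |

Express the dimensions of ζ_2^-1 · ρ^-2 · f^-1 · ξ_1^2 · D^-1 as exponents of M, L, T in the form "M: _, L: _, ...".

Collect each base-dimension exponent across the product:
  M: −(-1) − 2·(1) − (0) + 2·(-1) − (0) = -3
  L: −(0) − 2·(-3) − (0) + 2·(-1) − (1) = 3
  T: −(-1) − 2·(0) − (-1) + 2·(2) − (0) = 6
So the dimensions are [M⁻³ L³ T⁶].

M: -3, L: 3, T: 6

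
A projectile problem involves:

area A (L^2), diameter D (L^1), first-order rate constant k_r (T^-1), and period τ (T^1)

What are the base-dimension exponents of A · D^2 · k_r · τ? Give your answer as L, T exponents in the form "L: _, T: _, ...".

Collect each base-dimension exponent across the product:
  L: (2) + 2·(1) + (0) + (0) = 4
  T: (0) + 2·(0) + (-1) + (1) = 0
So the dimensions are [L⁴].

L: 4, T: 0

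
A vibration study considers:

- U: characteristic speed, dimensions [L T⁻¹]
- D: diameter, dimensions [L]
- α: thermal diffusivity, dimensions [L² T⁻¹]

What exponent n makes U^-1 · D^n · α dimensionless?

Balance the L exponent: (1)·n from D, plus −(1) + (2) = 1 from the rest, must sum to zero.
n + 1 = 0, so n = -1.

-1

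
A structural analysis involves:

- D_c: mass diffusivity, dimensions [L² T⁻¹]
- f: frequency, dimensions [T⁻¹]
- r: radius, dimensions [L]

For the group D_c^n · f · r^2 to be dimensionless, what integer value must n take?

-1

Balance the L exponent: (2)·n from D_c, plus (0) + 2·(1) = 2 from the rest, must sum to zero.
2n + 2 = 0, so n = -1.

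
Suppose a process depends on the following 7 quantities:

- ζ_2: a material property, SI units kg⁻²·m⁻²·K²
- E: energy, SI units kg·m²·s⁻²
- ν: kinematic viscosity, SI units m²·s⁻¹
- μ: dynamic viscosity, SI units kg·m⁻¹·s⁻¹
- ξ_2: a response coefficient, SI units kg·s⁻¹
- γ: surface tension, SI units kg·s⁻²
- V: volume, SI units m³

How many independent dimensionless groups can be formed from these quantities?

There are 7 variables and 4 base dimensions (M, L, T, Θ).
The dimension matrix has rank 4.
Independent dimensionless groups: 7 − 4 = 3.

3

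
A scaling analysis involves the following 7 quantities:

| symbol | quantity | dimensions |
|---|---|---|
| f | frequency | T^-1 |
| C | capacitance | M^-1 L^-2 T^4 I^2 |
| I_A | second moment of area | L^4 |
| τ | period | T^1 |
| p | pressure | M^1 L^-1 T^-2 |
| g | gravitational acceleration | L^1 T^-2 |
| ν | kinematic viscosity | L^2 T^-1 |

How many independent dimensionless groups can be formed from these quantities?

There are 7 variables and 4 base dimensions (M, L, T, I).
The dimension matrix has rank 4.
Independent dimensionless groups: 7 − 4 = 3.

3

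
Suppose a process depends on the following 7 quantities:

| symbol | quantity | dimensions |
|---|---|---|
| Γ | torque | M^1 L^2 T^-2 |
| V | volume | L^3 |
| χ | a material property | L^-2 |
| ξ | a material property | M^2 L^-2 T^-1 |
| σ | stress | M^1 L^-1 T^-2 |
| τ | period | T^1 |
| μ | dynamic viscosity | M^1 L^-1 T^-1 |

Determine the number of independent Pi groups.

There are 7 variables and 3 base dimensions (M, L, T).
The dimension matrix has rank 3.
Independent dimensionless groups: 7 − 3 = 4.

4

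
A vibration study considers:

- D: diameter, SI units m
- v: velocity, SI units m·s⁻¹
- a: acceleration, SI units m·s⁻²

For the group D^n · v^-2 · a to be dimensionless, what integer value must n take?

1

Balance the L exponent: (1)·n from D, plus −2·(1) + (1) = -1 from the rest, must sum to zero.
n − 1 = 0, so n = 1.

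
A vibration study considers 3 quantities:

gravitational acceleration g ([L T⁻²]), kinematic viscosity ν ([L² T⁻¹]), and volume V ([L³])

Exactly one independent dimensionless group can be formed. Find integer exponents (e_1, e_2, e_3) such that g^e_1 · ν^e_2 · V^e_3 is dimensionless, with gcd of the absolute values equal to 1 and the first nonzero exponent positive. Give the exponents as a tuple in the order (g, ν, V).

L: e_1·(1) + e_2·(2) + e_3·(3) = 0
T: e_1·(-2) + e_2·(-1) + e_3·(0) = 0
Solving this homogeneous linear system for the smallest-integer solution (first nonzero entry positive) gives (1, -2, 1).

(1, -2, 1)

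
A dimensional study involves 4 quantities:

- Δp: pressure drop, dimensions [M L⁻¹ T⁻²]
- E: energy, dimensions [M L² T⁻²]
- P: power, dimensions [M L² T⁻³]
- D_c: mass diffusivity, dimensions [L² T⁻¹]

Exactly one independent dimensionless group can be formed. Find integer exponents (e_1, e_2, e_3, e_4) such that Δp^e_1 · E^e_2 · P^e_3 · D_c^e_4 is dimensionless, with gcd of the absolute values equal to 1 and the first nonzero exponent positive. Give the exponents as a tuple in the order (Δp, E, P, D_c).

(2, 1, -3, 3)

M: e_1·(1) + e_2·(1) + e_3·(1) + e_4·(0) = 0
L: e_1·(-1) + e_2·(2) + e_3·(2) + e_4·(2) = 0
T: e_1·(-2) + e_2·(-2) + e_3·(-3) + e_4·(-1) = 0
Solving this homogeneous linear system for the smallest-integer solution (first nonzero entry positive) gives (2, 1, -3, 3).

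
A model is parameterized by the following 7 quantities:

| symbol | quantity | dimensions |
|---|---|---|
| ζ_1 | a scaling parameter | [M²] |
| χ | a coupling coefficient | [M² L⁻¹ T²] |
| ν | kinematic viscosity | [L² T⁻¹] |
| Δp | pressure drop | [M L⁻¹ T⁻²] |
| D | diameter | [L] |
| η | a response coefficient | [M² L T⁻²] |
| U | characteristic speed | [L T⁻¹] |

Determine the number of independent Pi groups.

There are 7 variables and 3 base dimensions (M, L, T).
The dimension matrix has rank 3.
Independent dimensionless groups: 7 − 3 = 4.

4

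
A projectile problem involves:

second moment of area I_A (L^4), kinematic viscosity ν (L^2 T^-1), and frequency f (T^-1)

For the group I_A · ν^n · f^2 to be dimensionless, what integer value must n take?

-2

Balance the L exponent: (2)·n from ν, plus (4) + 2·(0) = 4 from the rest, must sum to zero.
2n + 4 = 0, so n = -2.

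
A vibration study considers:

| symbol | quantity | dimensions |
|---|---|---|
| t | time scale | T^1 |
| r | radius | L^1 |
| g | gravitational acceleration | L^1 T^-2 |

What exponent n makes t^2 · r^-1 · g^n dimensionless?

1

Balance the L exponent: (1)·n from g, plus 2·(0) − (1) = -1 from the rest, must sum to zero.
n − 1 = 0, so n = 1.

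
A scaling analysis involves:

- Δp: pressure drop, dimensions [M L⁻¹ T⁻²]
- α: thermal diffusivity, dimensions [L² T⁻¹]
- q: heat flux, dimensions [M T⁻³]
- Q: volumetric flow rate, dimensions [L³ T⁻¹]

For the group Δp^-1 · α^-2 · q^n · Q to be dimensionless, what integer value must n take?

Balance the M exponent: (1)·n from q, plus −(1) − 2·(0) + (0) = -1 from the rest, must sum to zero.
n − 1 = 0, so n = 1.

1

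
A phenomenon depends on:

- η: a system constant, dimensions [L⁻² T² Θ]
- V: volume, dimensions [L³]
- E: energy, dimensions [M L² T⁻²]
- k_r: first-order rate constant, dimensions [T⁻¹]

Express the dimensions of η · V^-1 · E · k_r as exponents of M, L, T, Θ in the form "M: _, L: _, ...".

M: 1, L: -3, T: -1, Θ: 1

Collect each base-dimension exponent across the product:
  M: (0) − (0) + (1) + (0) = 1
  L: (-2) − (3) + (2) + (0) = -3
  T: (2) − (0) + (-2) + (-1) = -1
  Θ: (1) − (0) + (0) + (0) = 1
So the dimensions are [M L⁻³ T⁻¹ Θ].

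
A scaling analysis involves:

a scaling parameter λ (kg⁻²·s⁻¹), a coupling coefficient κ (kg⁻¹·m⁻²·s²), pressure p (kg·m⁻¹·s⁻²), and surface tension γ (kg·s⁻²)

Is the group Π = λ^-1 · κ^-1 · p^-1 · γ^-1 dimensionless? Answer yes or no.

no

Sum the exponent of each base dimension across the product:
  M: −[λ]_M − [κ]_M − [p]_M − [γ]_M = −(-2) − (-1) − (1) − (1) = 1
  L: −[λ]_L − [κ]_L − [p]_L − [γ]_L = −(0) − (-2) − (-1) − (0) = 3
  T: −[λ]_T − [κ]_T − [p]_T − [γ]_T = −(-1) − (2) − (-2) − (-2) = 3
Net dimensions [M L³ T³] ≠ [1] — not dimensionless.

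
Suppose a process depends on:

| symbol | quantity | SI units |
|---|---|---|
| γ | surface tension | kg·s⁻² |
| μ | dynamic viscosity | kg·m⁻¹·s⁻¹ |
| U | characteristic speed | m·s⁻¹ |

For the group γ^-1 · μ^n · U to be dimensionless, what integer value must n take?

1

Balance the M exponent: (1)·n from μ, plus −(1) + (0) = -1 from the rest, must sum to zero.
n − 1 = 0, so n = 1.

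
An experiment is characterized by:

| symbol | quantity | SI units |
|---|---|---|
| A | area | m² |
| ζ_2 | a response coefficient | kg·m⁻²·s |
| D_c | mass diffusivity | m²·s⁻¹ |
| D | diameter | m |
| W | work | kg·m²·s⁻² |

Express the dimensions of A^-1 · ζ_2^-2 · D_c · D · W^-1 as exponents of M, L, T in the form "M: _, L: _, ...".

Collect each base-dimension exponent across the product:
  M: −(0) − 2·(1) + (0) + (0) − (1) = -3
  L: −(2) − 2·(-2) + (2) + (1) − (2) = 3
  T: −(0) − 2·(1) + (-1) + (0) − (-2) = -1
So the dimensions are [M⁻³ L³ T⁻¹].

M: -3, L: 3, T: -1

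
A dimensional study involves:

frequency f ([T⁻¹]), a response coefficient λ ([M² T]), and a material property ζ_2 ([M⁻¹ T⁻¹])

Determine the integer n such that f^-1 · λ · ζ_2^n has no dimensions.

2

Balance the M exponent: (-1)·n from ζ_2, plus −(0) + (2) = 2 from the rest, must sum to zero.
−n + 2 = 0, so n = 2.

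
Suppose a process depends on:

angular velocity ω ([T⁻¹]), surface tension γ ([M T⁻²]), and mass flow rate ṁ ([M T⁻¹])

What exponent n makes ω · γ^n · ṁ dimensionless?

Balance the M exponent: (1)·n from γ, plus (0) + (1) = 1 from the rest, must sum to zero.
n + 1 = 0, so n = -1.

-1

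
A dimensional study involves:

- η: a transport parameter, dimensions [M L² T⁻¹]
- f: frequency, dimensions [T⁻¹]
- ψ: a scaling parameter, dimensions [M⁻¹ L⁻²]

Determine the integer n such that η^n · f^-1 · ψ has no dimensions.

Balance the M exponent: (1)·n from η, plus −(0) + (-1) = -1 from the rest, must sum to zero.
n − 1 = 0, so n = 1.

1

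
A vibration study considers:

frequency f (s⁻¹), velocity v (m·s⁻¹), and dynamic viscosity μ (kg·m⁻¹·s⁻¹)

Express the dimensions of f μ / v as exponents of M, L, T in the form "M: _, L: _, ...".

M: 1, L: -2, T: -1

Collect each base-dimension exponent across the product:
  M: (0) − (0) + (1) = 1
  L: (0) − (1) + (-1) = -2
  T: (-1) − (-1) + (-1) = -1
So the dimensions are [M L⁻² T⁻¹].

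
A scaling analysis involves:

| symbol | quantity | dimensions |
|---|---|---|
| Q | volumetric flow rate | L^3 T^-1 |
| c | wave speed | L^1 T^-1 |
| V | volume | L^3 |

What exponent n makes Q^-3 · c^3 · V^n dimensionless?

2

Balance the L exponent: (3)·n from V, plus −3·(3) + 3·(1) = -6 from the rest, must sum to zero.
3n − 6 = 0, so n = 2.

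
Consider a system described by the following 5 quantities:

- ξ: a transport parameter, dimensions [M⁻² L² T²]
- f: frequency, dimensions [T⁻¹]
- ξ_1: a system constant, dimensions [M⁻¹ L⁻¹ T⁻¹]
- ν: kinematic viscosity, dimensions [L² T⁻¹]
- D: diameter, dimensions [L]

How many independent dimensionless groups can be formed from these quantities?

2

There are 5 variables and 3 base dimensions (M, L, T).
The dimension matrix has rank 3.
Independent dimensionless groups: 5 − 3 = 2.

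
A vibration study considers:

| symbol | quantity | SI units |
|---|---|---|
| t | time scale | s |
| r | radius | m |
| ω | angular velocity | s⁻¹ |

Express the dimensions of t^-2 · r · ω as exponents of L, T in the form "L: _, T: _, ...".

L: 1, T: -3

Collect each base-dimension exponent across the product:
  L: −2·(0) + (1) + (0) = 1
  T: −2·(1) + (0) + (-1) = -3
So the dimensions are [L T⁻³].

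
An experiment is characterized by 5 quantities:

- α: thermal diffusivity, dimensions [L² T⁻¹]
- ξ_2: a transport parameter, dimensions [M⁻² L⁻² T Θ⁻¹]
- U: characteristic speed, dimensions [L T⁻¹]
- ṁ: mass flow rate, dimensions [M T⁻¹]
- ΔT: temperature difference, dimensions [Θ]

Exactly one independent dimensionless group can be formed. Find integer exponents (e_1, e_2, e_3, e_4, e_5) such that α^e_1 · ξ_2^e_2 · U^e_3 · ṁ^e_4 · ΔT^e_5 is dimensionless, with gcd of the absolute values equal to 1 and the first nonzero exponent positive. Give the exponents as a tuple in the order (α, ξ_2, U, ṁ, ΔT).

(3, 1, -4, 2, 1)

M: e_1·(0) + e_2·(-2) + e_3·(0) + e_4·(1) + e_5·(0) = 0
L: e_1·(2) + e_2·(-2) + e_3·(1) + e_4·(0) + e_5·(0) = 0
T: e_1·(-1) + e_2·(1) + e_3·(-1) + e_4·(-1) + e_5·(0) = 0
Θ: e_1·(0) + e_2·(-1) + e_3·(0) + e_4·(0) + e_5·(1) = 0
Solving this homogeneous linear system for the smallest-integer solution (first nonzero entry positive) gives (3, 1, -4, 2, 1).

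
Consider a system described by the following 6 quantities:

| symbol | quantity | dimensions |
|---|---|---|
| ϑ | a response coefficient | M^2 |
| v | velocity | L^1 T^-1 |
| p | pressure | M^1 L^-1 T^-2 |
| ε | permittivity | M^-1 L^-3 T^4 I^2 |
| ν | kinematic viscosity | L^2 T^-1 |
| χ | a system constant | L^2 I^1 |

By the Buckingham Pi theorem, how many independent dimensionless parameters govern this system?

There are 6 variables and 4 base dimensions (M, L, T, I).
The dimension matrix has rank 4.
Independent dimensionless groups: 6 − 4 = 2.

2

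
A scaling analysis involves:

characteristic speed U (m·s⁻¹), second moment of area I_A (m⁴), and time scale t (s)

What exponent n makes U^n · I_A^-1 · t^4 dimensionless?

Balance the L exponent: (1)·n from U, plus −(4) + 4·(0) = -4 from the rest, must sum to zero.
n − 4 = 0, so n = 4.

4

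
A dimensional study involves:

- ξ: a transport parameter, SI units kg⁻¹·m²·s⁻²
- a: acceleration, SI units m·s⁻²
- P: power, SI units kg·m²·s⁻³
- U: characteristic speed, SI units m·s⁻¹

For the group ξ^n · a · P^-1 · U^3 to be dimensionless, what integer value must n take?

-1

Balance the M exponent: (-1)·n from ξ, plus (0) − (1) + 3·(0) = -1 from the rest, must sum to zero.
−n − 1 = 0, so n = -1.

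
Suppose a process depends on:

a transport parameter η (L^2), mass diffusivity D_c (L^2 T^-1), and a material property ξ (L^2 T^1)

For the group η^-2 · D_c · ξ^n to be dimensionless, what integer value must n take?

Balance the L exponent: (2)·n from ξ, plus −2·(2) + (2) = -2 from the rest, must sum to zero.
2n − 2 = 0, so n = 1.

1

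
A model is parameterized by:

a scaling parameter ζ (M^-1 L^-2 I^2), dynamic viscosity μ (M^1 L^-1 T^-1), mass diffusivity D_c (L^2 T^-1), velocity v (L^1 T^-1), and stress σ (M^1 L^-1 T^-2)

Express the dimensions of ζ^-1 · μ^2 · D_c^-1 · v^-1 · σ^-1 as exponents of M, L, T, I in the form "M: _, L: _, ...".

Collect each base-dimension exponent across the product:
  M: −(-1) + 2·(1) − (0) − (0) − (1) = 2
  L: −(-2) + 2·(-1) − (2) − (1) − (-1) = -2
  T: −(0) + 2·(-1) − (-1) − (-1) − (-2) = 2
  I: −(2) + 2·(0) − (0) − (0) − (0) = -2
So the dimensions are [M² L⁻² T² I⁻²].

M: 2, L: -2, T: 2, I: -2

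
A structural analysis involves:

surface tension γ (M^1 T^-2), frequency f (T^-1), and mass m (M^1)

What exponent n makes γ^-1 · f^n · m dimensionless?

Balance the T exponent: (-1)·n from f, plus −(-2) + (0) = 2 from the rest, must sum to zero.
−n + 2 = 0, so n = 2.

2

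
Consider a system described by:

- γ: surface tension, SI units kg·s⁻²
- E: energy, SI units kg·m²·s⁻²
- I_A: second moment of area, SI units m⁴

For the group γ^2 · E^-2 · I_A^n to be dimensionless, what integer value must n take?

1

Balance the L exponent: (4)·n from I_A, plus 2·(0) − 2·(2) = -4 from the rest, must sum to zero.
4n − 4 = 0, so n = 1.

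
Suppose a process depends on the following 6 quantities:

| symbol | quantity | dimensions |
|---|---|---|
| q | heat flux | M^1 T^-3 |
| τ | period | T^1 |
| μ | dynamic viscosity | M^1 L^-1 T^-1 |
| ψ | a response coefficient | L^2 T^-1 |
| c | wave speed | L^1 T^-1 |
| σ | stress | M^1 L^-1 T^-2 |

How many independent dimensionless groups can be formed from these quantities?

3

There are 6 variables and 3 base dimensions (M, L, T).
The dimension matrix has rank 3.
Independent dimensionless groups: 6 − 3 = 3.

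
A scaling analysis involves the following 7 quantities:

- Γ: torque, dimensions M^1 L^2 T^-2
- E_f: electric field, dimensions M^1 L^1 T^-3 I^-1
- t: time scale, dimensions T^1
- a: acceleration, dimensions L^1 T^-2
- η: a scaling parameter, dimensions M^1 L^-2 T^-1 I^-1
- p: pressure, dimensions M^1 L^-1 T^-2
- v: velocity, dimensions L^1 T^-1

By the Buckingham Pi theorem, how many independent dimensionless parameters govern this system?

There are 7 variables and 4 base dimensions (M, L, T, I).
The dimension matrix has rank 4.
Independent dimensionless groups: 7 − 4 = 3.

3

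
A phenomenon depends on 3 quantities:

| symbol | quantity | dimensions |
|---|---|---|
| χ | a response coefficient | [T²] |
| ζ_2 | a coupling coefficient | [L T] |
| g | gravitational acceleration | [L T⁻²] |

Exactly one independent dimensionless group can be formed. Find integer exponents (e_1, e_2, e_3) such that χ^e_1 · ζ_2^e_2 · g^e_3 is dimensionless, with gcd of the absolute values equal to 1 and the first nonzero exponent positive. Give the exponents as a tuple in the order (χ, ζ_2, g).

(3, -2, 2)

L: e_1·(0) + e_2·(1) + e_3·(1) = 0
T: e_1·(2) + e_2·(1) + e_3·(-2) = 0
Solving this homogeneous linear system for the smallest-integer solution (first nonzero entry positive) gives (3, -2, 2).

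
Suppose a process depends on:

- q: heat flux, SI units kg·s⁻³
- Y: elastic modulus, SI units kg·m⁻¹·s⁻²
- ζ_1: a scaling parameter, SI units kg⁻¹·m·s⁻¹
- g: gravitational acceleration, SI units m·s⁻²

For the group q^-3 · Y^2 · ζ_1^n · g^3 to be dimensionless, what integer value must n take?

-1

Balance the M exponent: (-1)·n from ζ_1, plus −3·(1) + 2·(1) + 3·(0) = -1 from the rest, must sum to zero.
−n − 1 = 0, so n = -1.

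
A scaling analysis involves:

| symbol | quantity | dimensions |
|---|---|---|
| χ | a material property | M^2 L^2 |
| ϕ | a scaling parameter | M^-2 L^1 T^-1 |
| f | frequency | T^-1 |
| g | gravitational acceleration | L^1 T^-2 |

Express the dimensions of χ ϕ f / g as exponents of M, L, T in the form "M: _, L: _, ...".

Collect each base-dimension exponent across the product:
  M: (2) + (-2) + (0) − (0) = 0
  L: (2) + (1) + (0) − (1) = 2
  T: (0) + (-1) + (-1) − (-2) = 0
So the dimensions are [L²].

M: 0, L: 2, T: 0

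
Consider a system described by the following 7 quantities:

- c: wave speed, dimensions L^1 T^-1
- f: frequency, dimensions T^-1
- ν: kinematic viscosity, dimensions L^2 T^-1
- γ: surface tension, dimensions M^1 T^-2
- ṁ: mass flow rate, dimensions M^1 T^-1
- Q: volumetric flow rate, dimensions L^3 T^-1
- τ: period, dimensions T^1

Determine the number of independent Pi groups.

4

There are 7 variables and 3 base dimensions (M, L, T).
The dimension matrix has rank 3.
Independent dimensionless groups: 7 − 3 = 4.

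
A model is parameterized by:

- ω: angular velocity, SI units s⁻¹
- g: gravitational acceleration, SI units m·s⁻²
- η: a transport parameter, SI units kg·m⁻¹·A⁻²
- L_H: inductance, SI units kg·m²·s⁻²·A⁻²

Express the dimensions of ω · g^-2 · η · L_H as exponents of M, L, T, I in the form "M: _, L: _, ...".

M: 2, L: -1, T: 1, I: -4

Collect each base-dimension exponent across the product:
  M: (0) − 2·(0) + (1) + (1) = 2
  L: (0) − 2·(1) + (-1) + (2) = -1
  T: (-1) − 2·(-2) + (0) + (-2) = 1
  I: (0) − 2·(0) + (-2) + (-2) = -4
So the dimensions are [M² L⁻¹ T I⁻⁴].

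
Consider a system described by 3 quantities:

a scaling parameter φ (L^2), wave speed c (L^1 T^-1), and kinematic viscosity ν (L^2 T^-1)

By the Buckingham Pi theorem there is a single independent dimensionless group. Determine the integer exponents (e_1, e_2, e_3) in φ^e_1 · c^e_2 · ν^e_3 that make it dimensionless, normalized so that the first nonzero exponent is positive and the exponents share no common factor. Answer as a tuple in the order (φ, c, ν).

(1, 2, -2)

L: e_1·(2) + e_2·(1) + e_3·(2) = 0
T: e_1·(0) + e_2·(-1) + e_3·(-1) = 0
Solving this homogeneous linear system for the smallest-integer solution (first nonzero entry positive) gives (1, 2, -2).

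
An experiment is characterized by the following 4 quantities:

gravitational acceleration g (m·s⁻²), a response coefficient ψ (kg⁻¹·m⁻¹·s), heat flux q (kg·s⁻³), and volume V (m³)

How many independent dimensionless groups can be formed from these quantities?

1

There are 4 variables and 3 base dimensions (M, L, T).
The dimension matrix has rank 3.
Independent dimensionless groups: 4 − 3 = 1.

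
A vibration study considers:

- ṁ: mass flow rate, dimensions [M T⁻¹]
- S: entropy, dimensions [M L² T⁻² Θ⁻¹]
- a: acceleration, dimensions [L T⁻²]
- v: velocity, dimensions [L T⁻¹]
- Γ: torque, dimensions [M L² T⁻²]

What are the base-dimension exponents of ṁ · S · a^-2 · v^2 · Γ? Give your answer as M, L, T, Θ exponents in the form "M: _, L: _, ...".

M: 3, L: 4, T: -3, Θ: -1

Collect each base-dimension exponent across the product:
  M: (1) + (1) − 2·(0) + 2·(0) + (1) = 3
  L: (0) + (2) − 2·(1) + 2·(1) + (2) = 4
  T: (-1) + (-2) − 2·(-2) + 2·(-1) + (-2) = -3
  Θ: (0) + (-1) − 2·(0) + 2·(0) + (0) = -1
So the dimensions are [M³ L⁴ T⁻³ Θ⁻¹].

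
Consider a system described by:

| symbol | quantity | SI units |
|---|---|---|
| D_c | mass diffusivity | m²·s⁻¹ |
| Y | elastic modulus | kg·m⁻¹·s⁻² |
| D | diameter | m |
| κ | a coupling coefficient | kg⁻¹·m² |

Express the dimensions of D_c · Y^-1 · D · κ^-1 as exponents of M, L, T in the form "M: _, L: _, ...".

Collect each base-dimension exponent across the product:
  M: (0) − (1) + (0) − (-1) = 0
  L: (2) − (-1) + (1) − (2) = 2
  T: (-1) − (-2) + (0) − (0) = 1
So the dimensions are [L² T].

M: 0, L: 2, T: 1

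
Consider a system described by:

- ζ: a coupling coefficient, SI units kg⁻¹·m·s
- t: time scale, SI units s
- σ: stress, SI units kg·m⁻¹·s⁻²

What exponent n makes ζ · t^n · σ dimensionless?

Balance the T exponent: (1)·n from t, plus (1) + (-2) = -1 from the rest, must sum to zero.
n − 1 = 0, so n = 1.

1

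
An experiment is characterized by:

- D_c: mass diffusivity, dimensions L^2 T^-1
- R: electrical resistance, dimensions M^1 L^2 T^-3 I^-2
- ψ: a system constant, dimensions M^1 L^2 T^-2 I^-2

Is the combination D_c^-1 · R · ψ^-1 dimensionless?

no

Sum the exponent of each base dimension across the product:
  M: −[D_c]_M + [R]_M − [ψ]_M = −(0) + (1) − (1) = 0
  L: −[D_c]_L + [R]_L − [ψ]_L = −(2) + (2) − (2) = -2
  T: −[D_c]_T + [R]_T − [ψ]_T = −(-1) + (-3) − (-2) = 0
  I: −[D_c]_I + [R]_I − [ψ]_I = −(0) + (-2) − (-2) = 0
Net dimensions [L⁻²] ≠ [1] — not dimensionless.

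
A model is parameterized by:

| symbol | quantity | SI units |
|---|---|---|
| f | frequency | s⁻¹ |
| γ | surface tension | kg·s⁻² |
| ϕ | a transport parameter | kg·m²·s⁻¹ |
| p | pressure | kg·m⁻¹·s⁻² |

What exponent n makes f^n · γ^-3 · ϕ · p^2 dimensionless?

Balance the T exponent: (-1)·n from f, plus −3·(-2) + (-1) + 2·(-2) = 1 from the rest, must sum to zero.
−n + 1 = 0, so n = 1.

1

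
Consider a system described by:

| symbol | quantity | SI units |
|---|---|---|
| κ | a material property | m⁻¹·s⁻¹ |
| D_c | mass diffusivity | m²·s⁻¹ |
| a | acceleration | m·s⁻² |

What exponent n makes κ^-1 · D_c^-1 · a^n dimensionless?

Balance the L exponent: (1)·n from a, plus −(-1) − (2) = -1 from the rest, must sum to zero.
n − 1 = 0, so n = 1.

1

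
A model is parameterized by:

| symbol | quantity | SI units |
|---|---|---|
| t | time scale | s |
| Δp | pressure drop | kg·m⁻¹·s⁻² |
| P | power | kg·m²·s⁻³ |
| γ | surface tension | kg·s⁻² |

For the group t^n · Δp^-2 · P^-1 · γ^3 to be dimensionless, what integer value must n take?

Balance the T exponent: (1)·n from t, plus −2·(-2) − (-3) + 3·(-2) = 1 from the rest, must sum to zero.
n + 1 = 0, so n = -1.

-1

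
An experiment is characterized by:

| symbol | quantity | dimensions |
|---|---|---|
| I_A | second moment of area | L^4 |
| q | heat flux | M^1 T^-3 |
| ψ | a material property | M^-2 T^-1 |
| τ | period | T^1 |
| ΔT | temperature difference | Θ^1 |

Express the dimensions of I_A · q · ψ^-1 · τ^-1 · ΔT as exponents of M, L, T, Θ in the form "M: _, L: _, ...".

Collect each base-dimension exponent across the product:
  M: (0) + (1) − (-2) − (0) + (0) = 3
  L: (4) + (0) − (0) − (0) + (0) = 4
  T: (0) + (-3) − (-1) − (1) + (0) = -3
  Θ: (0) + (0) − (0) − (0) + (1) = 1
So the dimensions are [M³ L⁴ T⁻³ Θ].

M: 3, L: 4, T: -3, Θ: 1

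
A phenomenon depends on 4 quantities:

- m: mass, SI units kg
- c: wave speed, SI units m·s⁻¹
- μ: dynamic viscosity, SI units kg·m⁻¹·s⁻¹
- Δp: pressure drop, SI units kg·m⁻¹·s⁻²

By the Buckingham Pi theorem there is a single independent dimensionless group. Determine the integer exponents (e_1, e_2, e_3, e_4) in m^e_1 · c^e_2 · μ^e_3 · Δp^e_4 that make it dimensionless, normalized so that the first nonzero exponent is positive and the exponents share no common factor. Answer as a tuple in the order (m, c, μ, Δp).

(1, -1, -3, 2)

M: e_1·(1) + e_2·(0) + e_3·(1) + e_4·(1) = 0
L: e_1·(0) + e_2·(1) + e_3·(-1) + e_4·(-1) = 0
T: e_1·(0) + e_2·(-1) + e_3·(-1) + e_4·(-2) = 0
Solving this homogeneous linear system for the smallest-integer solution (first nonzero entry positive) gives (1, -1, -3, 2).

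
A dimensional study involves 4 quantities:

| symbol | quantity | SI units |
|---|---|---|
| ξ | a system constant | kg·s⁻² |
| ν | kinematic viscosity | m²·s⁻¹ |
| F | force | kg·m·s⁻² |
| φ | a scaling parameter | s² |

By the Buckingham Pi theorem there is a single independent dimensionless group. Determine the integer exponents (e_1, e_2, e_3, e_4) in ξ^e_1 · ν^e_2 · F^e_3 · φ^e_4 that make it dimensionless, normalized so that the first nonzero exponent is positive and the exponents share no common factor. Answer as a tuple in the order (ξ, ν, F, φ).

M: e_1·(1) + e_2·(0) + e_3·(1) + e_4·(0) = 0
L: e_1·(0) + e_2·(2) + e_3·(1) + e_4·(0) = 0
T: e_1·(-2) + e_2·(-1) + e_3·(-2) + e_4·(2) = 0
Solving this homogeneous linear system for the smallest-integer solution (first nonzero entry positive) gives (4, 2, -4, 1).

(4, 2, -4, 1)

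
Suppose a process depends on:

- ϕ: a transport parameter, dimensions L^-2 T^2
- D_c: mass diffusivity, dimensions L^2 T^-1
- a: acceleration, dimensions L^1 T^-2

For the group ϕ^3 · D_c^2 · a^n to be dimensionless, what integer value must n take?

2

Balance the L exponent: (1)·n from a, plus 3·(-2) + 2·(2) = -2 from the rest, must sum to zero.
n − 2 = 0, so n = 2.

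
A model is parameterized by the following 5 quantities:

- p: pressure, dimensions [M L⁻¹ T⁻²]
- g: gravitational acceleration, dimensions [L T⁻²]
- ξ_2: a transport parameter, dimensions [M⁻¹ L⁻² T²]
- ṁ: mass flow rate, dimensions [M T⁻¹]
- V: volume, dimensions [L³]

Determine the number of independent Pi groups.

There are 5 variables and 3 base dimensions (M, L, T).
The dimension matrix has rank 3.
Independent dimensionless groups: 5 − 3 = 2.

2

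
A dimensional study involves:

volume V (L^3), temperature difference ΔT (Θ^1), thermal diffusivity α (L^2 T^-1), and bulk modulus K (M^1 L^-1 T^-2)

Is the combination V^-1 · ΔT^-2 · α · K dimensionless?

no

Sum the exponent of each base dimension across the product:
  M: −[V]_M − 2·[ΔT]_M + [α]_M + [K]_M = −(0) − 2·(0) + (0) + (1) = 1
  L: −[V]_L − 2·[ΔT]_L + [α]_L + [K]_L = −(3) − 2·(0) + (2) + (-1) = -2
  T: −[V]_T − 2·[ΔT]_T + [α]_T + [K]_T = −(0) − 2·(0) + (-1) + (-2) = -3
  Θ: −[V]_Θ − 2·[ΔT]_Θ + [α]_Θ + [K]_Θ = −(0) − 2·(1) + (0) + (0) = -2
Net dimensions [M L⁻² T⁻³ Θ⁻²] ≠ [1] — not dimensionless.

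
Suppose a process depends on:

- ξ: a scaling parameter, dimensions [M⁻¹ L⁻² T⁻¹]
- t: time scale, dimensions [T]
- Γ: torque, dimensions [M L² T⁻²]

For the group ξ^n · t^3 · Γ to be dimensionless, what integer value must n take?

Balance the M exponent: (-1)·n from ξ, plus 3·(0) + (1) = 1 from the rest, must sum to zero.
−n + 1 = 0, so n = 1.

1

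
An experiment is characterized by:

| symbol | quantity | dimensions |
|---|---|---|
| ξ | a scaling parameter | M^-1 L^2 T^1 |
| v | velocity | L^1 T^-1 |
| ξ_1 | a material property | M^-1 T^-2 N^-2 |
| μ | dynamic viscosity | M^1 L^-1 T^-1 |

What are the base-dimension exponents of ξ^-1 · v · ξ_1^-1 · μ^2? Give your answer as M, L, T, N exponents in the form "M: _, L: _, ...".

Collect each base-dimension exponent across the product:
  M: −(-1) + (0) − (-1) + 2·(1) = 4
  L: −(2) + (1) − (0) + 2·(-1) = -3
  T: −(1) + (-1) − (-2) + 2·(-1) = -2
  N: −(0) + (0) − (-2) + 2·(0) = 2
So the dimensions are [M⁴ L⁻³ T⁻² N²].

M: 4, L: -3, T: -2, N: 2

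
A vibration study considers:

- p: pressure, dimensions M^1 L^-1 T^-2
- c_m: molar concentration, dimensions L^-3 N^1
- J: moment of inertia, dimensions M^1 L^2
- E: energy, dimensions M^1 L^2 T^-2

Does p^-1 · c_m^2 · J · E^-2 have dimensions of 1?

Sum the exponent of each base dimension across the product:
  M: −[p]_M + 2·[c_m]_M + [J]_M − 2·[E]_M = −(1) + 2·(0) + (1) − 2·(1) = -2
  L: −[p]_L + 2·[c_m]_L + [J]_L − 2·[E]_L = −(-1) + 2·(-3) + (2) − 2·(2) = -7
  T: −[p]_T + 2·[c_m]_T + [J]_T − 2·[E]_T = −(-2) + 2·(0) + (0) − 2·(-2) = 6
  N: −[p]_N + 2·[c_m]_N + [J]_N − 2·[E]_N = −(0) + 2·(1) + (0) − 2·(0) = 2
Net dimensions [M⁻² L⁻⁷ T⁶ N²] ≠ [1] — not dimensionless.

no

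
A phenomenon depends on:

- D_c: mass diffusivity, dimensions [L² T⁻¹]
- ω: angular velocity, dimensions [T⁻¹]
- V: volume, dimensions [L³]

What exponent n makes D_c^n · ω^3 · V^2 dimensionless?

Balance the L exponent: (2)·n from D_c, plus 3·(0) + 2·(3) = 6 from the rest, must sum to zero.
2n + 6 = 0, so n = -3.

-3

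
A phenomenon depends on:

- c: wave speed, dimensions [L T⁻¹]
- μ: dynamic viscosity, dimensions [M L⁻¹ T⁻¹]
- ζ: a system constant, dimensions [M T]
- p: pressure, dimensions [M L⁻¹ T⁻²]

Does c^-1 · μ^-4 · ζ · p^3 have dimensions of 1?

yes

Sum the exponent of each base dimension across the product:
  M: −[c]_M − 4·[μ]_M + [ζ]_M + 3·[p]_M = −(0) − 4·(1) + (1) + 3·(1) = 0
  L: −[c]_L − 4·[μ]_L + [ζ]_L + 3·[p]_L = −(1) − 4·(-1) + (0) + 3·(-1) = 0
  T: −[c]_T − 4·[μ]_T + [ζ]_T + 3·[p]_T = −(-1) − 4·(-1) + (1) + 3·(-2) = 0
  I: −[c]_I − 4·[μ]_I + [ζ]_I + 3·[p]_I = −(0) − 4·(0) + (0) + 3·(0) = 0
All base exponents vanish — dimensionless.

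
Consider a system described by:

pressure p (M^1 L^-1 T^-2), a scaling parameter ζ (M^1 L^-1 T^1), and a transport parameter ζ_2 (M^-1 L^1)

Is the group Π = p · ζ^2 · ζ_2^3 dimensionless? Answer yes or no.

yes

Sum the exponent of each base dimension across the product:
  M: [p]_M + 2·[ζ]_M + 3·[ζ_2]_M = (1) + 2·(1) + 3·(-1) = 0
  L: [p]_L + 2·[ζ]_L + 3·[ζ_2]_L = (-1) + 2·(-1) + 3·(1) = 0
  T: [p]_T + 2·[ζ]_T + 3·[ζ_2]_T = (-2) + 2·(1) + 3·(0) = 0
All base exponents vanish — dimensionless.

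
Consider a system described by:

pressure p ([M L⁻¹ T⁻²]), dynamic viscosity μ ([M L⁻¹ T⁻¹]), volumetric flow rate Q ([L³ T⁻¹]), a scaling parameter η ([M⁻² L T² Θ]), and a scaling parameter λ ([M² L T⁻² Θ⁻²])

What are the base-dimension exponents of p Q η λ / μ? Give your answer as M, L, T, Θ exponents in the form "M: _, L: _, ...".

Collect each base-dimension exponent across the product:
  M: (1) − (1) + (0) + (-2) + (2) = 0
  L: (-1) − (-1) + (3) + (1) + (1) = 5
  T: (-2) − (-1) + (-1) + (2) + (-2) = -2
  Θ: (0) − (0) + (0) + (1) + (-2) = -1
So the dimensions are [L⁵ T⁻² Θ⁻¹].

M: 0, L: 5, T: -2, Θ: -1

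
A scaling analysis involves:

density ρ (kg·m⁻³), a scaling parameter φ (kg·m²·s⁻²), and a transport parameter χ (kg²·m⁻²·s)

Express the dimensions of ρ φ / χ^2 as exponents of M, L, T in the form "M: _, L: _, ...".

M: -2, L: 3, T: -4

Collect each base-dimension exponent across the product:
  M: (1) + (1) − 2·(2) = -2
  L: (-3) + (2) − 2·(-2) = 3
  T: (0) + (-2) − 2·(1) = -4
So the dimensions are [M⁻² L³ T⁻⁴].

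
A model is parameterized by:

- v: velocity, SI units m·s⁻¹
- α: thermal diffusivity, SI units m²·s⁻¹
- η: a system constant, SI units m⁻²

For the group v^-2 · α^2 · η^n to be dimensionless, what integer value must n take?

1

Balance the L exponent: (-2)·n from η, plus −2·(1) + 2·(2) = 2 from the rest, must sum to zero.
-2n + 2 = 0, so n = 1.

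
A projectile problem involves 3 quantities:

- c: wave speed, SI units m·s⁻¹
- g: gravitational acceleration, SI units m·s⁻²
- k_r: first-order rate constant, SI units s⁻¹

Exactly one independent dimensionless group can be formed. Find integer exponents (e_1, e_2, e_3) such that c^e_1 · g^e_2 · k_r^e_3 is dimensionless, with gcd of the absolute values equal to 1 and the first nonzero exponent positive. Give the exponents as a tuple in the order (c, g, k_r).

L: e_1·(1) + e_2·(1) + e_3·(0) = 0
T: e_1·(-1) + e_2·(-2) + e_3·(-1) = 0
Solving this homogeneous linear system for the smallest-integer solution (first nonzero entry positive) gives (1, -1, 1).

(1, -1, 1)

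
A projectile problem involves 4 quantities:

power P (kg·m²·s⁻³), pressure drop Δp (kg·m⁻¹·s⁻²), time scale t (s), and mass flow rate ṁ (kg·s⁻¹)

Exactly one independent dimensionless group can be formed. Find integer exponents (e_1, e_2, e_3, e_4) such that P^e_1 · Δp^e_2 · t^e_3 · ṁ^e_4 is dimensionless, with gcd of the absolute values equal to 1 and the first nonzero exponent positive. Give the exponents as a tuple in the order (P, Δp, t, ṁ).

M: e_1·(1) + e_2·(1) + e_3·(0) + e_4·(1) = 0
L: e_1·(2) + e_2·(-1) + e_3·(0) + e_4·(0) = 0
T: e_1·(-3) + e_2·(-2) + e_3·(1) + e_4·(-1) = 0
Solving this homogeneous linear system for the smallest-integer solution (first nonzero entry positive) gives (1, 2, 4, -3).

(1, 2, 4, -3)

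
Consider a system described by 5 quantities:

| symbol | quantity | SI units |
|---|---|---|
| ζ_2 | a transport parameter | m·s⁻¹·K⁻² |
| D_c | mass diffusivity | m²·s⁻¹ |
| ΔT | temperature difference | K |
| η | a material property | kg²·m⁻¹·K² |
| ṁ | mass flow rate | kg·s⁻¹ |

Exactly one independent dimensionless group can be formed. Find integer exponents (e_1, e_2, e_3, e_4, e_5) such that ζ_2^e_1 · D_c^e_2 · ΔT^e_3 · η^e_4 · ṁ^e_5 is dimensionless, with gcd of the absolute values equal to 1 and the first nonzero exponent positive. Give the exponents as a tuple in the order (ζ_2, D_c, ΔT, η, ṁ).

M: e_1·(0) + e_2·(0) + e_3·(0) + e_4·(2) + e_5·(1) = 0
L: e_1·(1) + e_2·(2) + e_3·(0) + e_4·(-1) + e_5·(0) = 0
T: e_1·(-1) + e_2·(-1) + e_3·(0) + e_4·(0) + e_5·(-1) = 0
Θ: e_1·(-2) + e_2·(0) + e_3·(1) + e_4·(2) + e_5·(0) = 0
Solving this homogeneous linear system for the smallest-integer solution (first nonzero entry positive) gives (3, -1, 4, 1, -2).

(3, -1, 4, 1, -2)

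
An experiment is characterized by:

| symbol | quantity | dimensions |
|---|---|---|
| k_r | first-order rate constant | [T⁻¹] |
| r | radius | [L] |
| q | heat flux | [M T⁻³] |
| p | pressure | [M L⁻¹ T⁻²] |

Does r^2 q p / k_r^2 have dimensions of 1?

no

Sum the exponent of each base dimension across the product:
  M: −2·[k_r]_M + 2·[r]_M + [q]_M + [p]_M = −2·(0) + 2·(0) + (1) + (1) = 2
  L: −2·[k_r]_L + 2·[r]_L + [q]_L + [p]_L = −2·(0) + 2·(1) + (0) + (-1) = 1
  T: −2·[k_r]_T + 2·[r]_T + [q]_T + [p]_T = −2·(-1) + 2·(0) + (-3) + (-2) = -3
Net dimensions [M² L T⁻³] ≠ [1] — not dimensionless.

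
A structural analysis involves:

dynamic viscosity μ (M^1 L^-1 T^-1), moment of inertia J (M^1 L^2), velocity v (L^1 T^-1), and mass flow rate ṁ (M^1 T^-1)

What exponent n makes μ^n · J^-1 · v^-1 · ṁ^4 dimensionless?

-3

Balance the M exponent: (1)·n from μ, plus −(1) − (0) + 4·(1) = 3 from the rest, must sum to zero.
n + 3 = 0, so n = -3.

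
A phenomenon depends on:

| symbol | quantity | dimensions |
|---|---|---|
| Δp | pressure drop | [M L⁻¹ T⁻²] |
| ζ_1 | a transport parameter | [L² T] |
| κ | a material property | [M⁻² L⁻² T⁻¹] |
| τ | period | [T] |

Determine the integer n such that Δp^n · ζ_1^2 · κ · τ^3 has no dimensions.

Balance the M exponent: (1)·n from Δp, plus 2·(0) + (-2) + 3·(0) = -2 from the rest, must sum to zero.
n − 2 = 0, so n = 2.

2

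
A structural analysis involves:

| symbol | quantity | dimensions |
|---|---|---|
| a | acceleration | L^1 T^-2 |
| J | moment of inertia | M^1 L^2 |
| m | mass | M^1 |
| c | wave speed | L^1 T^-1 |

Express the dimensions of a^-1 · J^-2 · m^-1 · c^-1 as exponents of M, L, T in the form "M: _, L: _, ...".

M: -3, L: -6, T: 3

Collect each base-dimension exponent across the product:
  M: −(0) − 2·(1) − (1) − (0) = -3
  L: −(1) − 2·(2) − (0) − (1) = -6
  T: −(-2) − 2·(0) − (0) − (-1) = 3
So the dimensions are [M⁻³ L⁻⁶ T³].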